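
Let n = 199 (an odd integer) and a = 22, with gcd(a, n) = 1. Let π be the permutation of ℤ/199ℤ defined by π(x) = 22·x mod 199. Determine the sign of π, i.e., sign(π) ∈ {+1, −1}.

-1

Start at x=168: 168 → 114 → 120 → 53 → 171 → 180 → 179 → … (one orbit).
π_22 has 2 disjoint cycles with lengths [198, 1] on {0,…,198}.
n − c = 199 − 2 = 197; sign = (−1)^197 = -1.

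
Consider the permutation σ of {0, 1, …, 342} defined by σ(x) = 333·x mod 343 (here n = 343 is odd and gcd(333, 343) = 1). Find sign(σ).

Start at x=106: 106 → 312 → 310 → 330 → 130 → 72 → 309 → … (one orbit).
Cycle lengths of π_333 on ℤ/343ℤ: [147, 147, 21, 21, 3, 3, 1]; 7 cycles in total.
Σ(ℓ_i−1) = 343−7 = 336; sign = (−1)^336 = +1.

+1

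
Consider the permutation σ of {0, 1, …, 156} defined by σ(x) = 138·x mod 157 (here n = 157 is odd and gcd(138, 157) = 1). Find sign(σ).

Orbit of 105 under x↦138x: [105, 46, 68, 121, 56, 35, 120]… (length divides ord_157(138)).
Cycle type of π: 78×2 + 1; total 3 cycles.
157 − 3 = 154 transpositions; sign(π) = (−1)^154 = +1.

+1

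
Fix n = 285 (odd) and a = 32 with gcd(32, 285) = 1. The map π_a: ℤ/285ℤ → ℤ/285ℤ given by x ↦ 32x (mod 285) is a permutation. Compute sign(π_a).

Orbit of 173 under x↦32x: [173, 121, 167, 214, 8, 256, 212]… (length divides ord_285(32)).
The orbit structure of x ↦ 32x mod 285: 14 orbits of sizes [36, 36, 36, 36, 36, 36, 18, 18, 18, 4, 4, 4, 2, 1].
n − c = 285 − 14 = 271; sign = (−1)^271 = -1.

-1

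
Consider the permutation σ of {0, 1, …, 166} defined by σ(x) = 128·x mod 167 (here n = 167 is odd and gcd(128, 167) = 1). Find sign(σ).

Start at x=44: 44 → 121 → 124 → 7 → 61 → 126 → 96 → … (one orbit).
Cycle lengths of π_128 on ℤ/167ℤ: [83, 83, 1]; 3 cycles in total.
sign(π) = (−1)^{n − #cycles} = (−1)^{167−3} = (−1)^164 = +1.

+1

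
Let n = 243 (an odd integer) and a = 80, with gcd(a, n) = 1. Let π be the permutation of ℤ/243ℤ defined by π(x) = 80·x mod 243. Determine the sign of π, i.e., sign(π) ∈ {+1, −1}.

-1

Trace 161: π^k(161) = [161, 1, 80, 82, 242, 163] for k=0..5.
Cycle lengths of π_80 on ℤ/243ℤ: [6, 6, 6, 6, 6, 6, 6, 6, 6, 6, 6, 6, 6, 6, 6, 6, 6, 6, 6, 6, 6, 6, 6, 6, 6, 6, 6, 2, 2, 2, 2, 2, 2, 2, 2, 2, 2, 2, 2, 2, 2, 2, 2, 2, 2, 2, 2, 2, 2, 2, 2, 2, 2, 2, 2, 2, 2, 2, 2, 2, 2, 2, 2, 2, 2, 2, 2, 1]; 68 cycles in total.
243 − 68 = 175 transpositions; sign(π) = (−1)^175 = -1.
Via Zolotarev, sign(π_{80}) = (80|243) = -1.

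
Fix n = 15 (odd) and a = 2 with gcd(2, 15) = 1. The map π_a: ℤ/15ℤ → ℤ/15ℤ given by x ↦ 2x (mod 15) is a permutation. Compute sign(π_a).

Orbit of 1 under x↦2x: [1, 2, 4, 8]… (length divides ord_15(2)).
Cycle type of π: 4×3 + 2 + 1; total 5 cycles.
15 − 5 = 10 transpositions; sign(π) = (−1)^10 = +1.

+1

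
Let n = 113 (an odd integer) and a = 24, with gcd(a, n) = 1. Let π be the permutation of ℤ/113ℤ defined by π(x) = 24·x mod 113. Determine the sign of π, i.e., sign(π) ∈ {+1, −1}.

Orbit of 86 under x↦24x: [86, 30, 42, 104, 10, 14, 110]… (length divides ord_113(24)).
Cycle type of π: 112 + 1; total 2 cycles.
Σ(ℓ_i−1) = 113−2 = 111; sign = (−1)^111 = -1.
(24|113)_J = -1 (Zolotarev's lemma cross-check).

-1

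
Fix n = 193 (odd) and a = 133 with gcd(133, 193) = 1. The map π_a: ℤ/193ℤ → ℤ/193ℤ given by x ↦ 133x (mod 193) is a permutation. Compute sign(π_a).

-1

Orbit of 117 under x↦133x: [117, 121, 74, 192, 60, 67, 33]… (length divides ord_193(133)).
Cycle lengths of π_133 on ℤ/193ℤ: [64, 64, 64, 1]; 4 cycles in total.
4 cycles on 193: each ℓ→(−1)^(ℓ−1), product (−1)^189 = -1.
Zolotarev: (133|193) = -1, matching the cycle-count sign.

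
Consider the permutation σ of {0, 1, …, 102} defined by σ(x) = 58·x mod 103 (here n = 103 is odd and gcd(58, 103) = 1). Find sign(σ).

+1

Orbit of 36 under x↦58x: [36, 28, 79, 50, 16, 1, 58]… (length divides ord_103(58)).
Cycle type of π: 51×2 + 1; total 3 cycles.
With 3 cycles on 103 points, sign = (−1)^{103−3} = +1.
(58|103)_J = +1 (Zolotarev's lemma cross-check).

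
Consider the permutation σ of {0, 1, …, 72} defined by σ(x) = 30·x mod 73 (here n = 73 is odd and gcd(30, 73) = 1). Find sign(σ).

Trace 8: π^k(8) = [8, 21, 46, 66, 9, 51, 70] for k=0..6.
4 cycles of lengths [24, 24, 24, 1].
sign(π) = (−1)^{n − #cycles} = (−1)^{73−4} = (−1)^69 = -1.
The Jacobi symbol (30|73) = -1 (Zolotarev) agrees.

-1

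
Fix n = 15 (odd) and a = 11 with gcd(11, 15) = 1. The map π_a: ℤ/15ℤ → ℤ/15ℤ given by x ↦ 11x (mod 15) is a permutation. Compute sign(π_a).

Trace 11: π^k(11) = [11, 1] for k=0..1.
10 cycles of lengths [2, 2, 2, 2, 2, 1, 1, 1, 1, 1].
n − c = 15 − 10 = 5; sign = (−1)^5 = -1.

-1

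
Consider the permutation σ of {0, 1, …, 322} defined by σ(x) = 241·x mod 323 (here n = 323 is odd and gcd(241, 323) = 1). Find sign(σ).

+1

Start at x=273: 273 → 224 → 43 → 27 → 47 → 22 → 134 → … (one orbit).
π_241 has 5 disjoint cycles with lengths [144, 144, 18, 16, 1] on {0,…,322}.
5 cycles on 323: each ℓ→(−1)^(ℓ−1), product (−1)^318 = +1.
(241|323)_J = +1 (Zolotarev's lemma cross-check).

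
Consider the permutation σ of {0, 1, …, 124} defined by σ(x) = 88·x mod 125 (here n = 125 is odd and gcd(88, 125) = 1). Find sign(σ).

-1

Trace 58: π^k(58) = [58, 104, 27, 1, 88, 119, 97] for k=0..6.
4 cycles of lengths [100, 20, 4, 1].
n − c = 125 − 4 = 121; sign = (−1)^121 = -1.
(88|125)_J = -1 (Zolotarev's lemma cross-check).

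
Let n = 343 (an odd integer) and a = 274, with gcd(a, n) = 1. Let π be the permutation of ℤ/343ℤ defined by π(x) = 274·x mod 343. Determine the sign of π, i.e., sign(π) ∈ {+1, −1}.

+1

Start at x=204: 204 → 330 → 211 → 190 → 267 → 99 → 29 → … (one orbit).
The orbit structure of x ↦ 274x mod 343: 19 orbits of sizes [49, 49, 49, 49, 49, 49, 7, 7, 7, 7, 7, 7, 1, 1, 1, 1, 1, 1, 1].
19 cycles on 343: each ℓ→(−1)^(ℓ−1), product (−1)^324 = +1.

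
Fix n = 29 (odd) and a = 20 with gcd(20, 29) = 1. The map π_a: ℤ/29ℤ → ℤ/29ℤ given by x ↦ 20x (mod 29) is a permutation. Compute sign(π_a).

+1

Start at x=1: 1 → 20 → 23 → 25 → 7 → 24 → 16 → 1 (one orbit).
Cycle type of π: 7×4 + 1; total 5 cycles.
Σ(ℓ_i−1) = 29−5 = 24; sign = (−1)^24 = +1.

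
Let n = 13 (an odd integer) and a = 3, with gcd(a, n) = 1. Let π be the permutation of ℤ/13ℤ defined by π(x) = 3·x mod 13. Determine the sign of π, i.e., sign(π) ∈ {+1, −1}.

Orbit of 3 under x↦3x: [3, 9, 1]… (length divides ord_13(3)).
5 cycles of lengths [3, 3, 3, 3, 1].
With 5 cycles on 13 points, sign = (−1)^{13−5} = +1.
Via Zolotarev, sign(π_{3}) = (3|13) = +1.

+1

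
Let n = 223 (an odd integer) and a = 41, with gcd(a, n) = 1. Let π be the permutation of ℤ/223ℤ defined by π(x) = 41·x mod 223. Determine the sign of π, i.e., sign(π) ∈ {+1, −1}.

+1

Orbit of 56 under x↦41x: [56, 66, 30, 115, 32, 197, 49]… (length divides ord_223(41)).
π_41 has 7 disjoint cycles with lengths [37, 37, 37, 37, 37, 37, 1] on {0,…,222}.
Σ(ℓ_i−1) = 223−7 = 216; sign = (−1)^216 = +1.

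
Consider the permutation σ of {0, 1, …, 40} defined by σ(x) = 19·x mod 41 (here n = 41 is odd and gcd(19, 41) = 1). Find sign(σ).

Trace 15: π^k(15) = [15, 39, 3, 16, 17, 36, 28] for k=0..6.
Cycle lengths of π_19 on ℤ/41ℤ: [40, 1]; 2 cycles in total.
Σ(ℓ_i−1) = 41−2 = 39; sign = (−1)^39 = -1.
Via Zolotarev, sign(π_{19}) = (19|41) = -1.

-1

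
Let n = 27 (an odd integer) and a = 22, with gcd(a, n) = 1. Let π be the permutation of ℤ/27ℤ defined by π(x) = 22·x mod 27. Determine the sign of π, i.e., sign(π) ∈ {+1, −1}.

+1

Start at x=13: 13 → 16 → 1 → 22 → 25 → 10 → 4 → … (one orbit).
π_22 has 7 disjoint cycles with lengths [9, 9, 3, 3, 1, 1, 1] on {0,…,26}.
27 − 7 = 20 transpositions; sign(π) = (−1)^20 = +1.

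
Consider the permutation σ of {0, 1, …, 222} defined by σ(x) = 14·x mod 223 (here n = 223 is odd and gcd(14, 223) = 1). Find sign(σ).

Orbit of 33 under x↦14x: [33, 16, 1, 14, 196, 68, 60]… (length divides ord_223(14)).
π_14 has 7 disjoint cycles with lengths [37, 37, 37, 37, 37, 37, 1] on {0,…,222}.
n − c = 223 − 7 = 216; sign = (−1)^216 = +1.
The Jacobi symbol (14|223) = +1 (Zolotarev) agrees.

+1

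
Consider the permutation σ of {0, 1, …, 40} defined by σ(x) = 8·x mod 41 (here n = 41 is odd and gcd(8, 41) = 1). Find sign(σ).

Orbit of 40 under x↦8x: [40, 33, 18, 21, 4, 32, 10]… (length divides ord_41(8)).
The orbit structure of x ↦ 8x mod 41: 3 orbits of sizes [20, 20, 1].
sign(π) = (−1)^{n − #cycles} = (−1)^{41−3} = (−1)^38 = +1.

+1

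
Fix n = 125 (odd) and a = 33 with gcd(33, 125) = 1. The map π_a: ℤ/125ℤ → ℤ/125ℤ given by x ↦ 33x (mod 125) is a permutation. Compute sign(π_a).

Trace 22: π^k(22) = [22, 101, 83, 114, 12, 21, 68] for k=0..6.
Decompose π into cycles: lengths [100, 20, 4, 1] (4 cycles, including the fixed point 0).
125 − 4 = 121 transpositions; sign(π) = (−1)^121 = -1.
Via Zolotarev, sign(π_{33}) = (33|125) = -1.

-1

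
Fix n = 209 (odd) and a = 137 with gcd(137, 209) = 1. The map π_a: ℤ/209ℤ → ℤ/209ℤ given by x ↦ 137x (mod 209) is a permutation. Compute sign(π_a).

+1

Trace 92: π^k(92) = [92, 64, 199, 93, 201, 158, 119] for k=0..6.
π_137 has 9 disjoint cycles with lengths [45, 45, 45, 45, 9, 9, 5, 5, 1] on {0,…,208}.
n − c = 209 − 9 = 200; sign = (−1)^200 = +1.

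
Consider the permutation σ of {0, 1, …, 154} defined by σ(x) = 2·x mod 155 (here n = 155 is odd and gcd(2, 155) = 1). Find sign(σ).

Orbit of 97 under x↦2x: [97, 39, 78, 1, 2, 4, 8]… (length divides ord_155(2)).
14 cycles of lengths [20, 20, 20, 20, 20, 20, 5, 5, 5, 5, 5, 5, 4, 1].
n − c = 155 − 14 = 141; sign = (−1)^141 = -1.
Zolotarev: (2|155) = -1, matching the cycle-count sign.

-1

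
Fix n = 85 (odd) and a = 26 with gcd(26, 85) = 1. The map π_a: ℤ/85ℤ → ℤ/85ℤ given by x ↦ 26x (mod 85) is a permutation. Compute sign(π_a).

+1

Orbit of 66 under x↦26x: [66, 16, 76, 21, 36, 1, 26]… (length divides ord_85(26)).
15 cycles of lengths [8, 8, 8, 8, 8, 8, 8, 8, 8, 8, 1, 1, 1, 1, 1].
sign(π) = (−1)^{n − #cycles} = (−1)^{85−15} = (−1)^70 = +1.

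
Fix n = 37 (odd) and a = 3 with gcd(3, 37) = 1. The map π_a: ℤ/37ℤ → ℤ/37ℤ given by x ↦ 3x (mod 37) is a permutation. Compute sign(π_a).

+1

Trace 25: π^k(25) = [25, 1, 3, 9, 27, 7, 21] for k=0..6.
π_3 has 3 disjoint cycles with lengths [18, 18, 1] on {0,…,36}.
Σ(ℓ_i−1) = 37−3 = 34; sign = (−1)^34 = +1.
Via Zolotarev, sign(π_{3}) = (3|37) = +1.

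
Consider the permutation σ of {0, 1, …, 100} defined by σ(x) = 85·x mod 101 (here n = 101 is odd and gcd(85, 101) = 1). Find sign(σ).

Orbit of 58 under x↦85x: [58, 82, 1, 85, 54, 45, 88]… (length divides ord_101(85)).
π_85 has 3 disjoint cycles with lengths [50, 50, 1] on {0,…,100}.
Σ(ℓ_i−1) = 101−3 = 98; sign = (−1)^98 = +1.

+1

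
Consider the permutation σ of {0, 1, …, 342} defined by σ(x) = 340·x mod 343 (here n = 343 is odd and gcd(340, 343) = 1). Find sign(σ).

+1

Orbit of 121 under x↦340x: [121, 323, 60, 163, 197, 95, 58]… (length divides ord_343(340)).
π_340 has 7 disjoint cycles with lengths [147, 147, 21, 21, 3, 3, 1] on {0,…,342}.
Σ(ℓ_i−1) = 343−7 = 336; sign = (−1)^336 = +1.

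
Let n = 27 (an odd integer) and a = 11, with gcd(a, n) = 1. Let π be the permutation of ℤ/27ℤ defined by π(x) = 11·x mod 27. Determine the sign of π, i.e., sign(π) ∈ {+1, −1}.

-1

Orbit of 22 under x↦11x: [22, 26, 16, 14, 19, 20, 4]… (length divides ord_27(11)).
Cycle type of π: 18 + 6 + 2 + 1; total 4 cycles.
n − c = 27 − 4 = 23; sign = (−1)^23 = -1.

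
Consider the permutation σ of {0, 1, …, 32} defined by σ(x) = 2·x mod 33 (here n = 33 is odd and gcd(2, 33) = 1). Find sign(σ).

+1

Trace 32: π^k(32) = [32, 31, 29, 25, 17, 1, 2] for k=0..6.
5 cycles of lengths [10, 10, 10, 2, 1].
Σ(ℓ_i−1) = 33−5 = 28; sign = (−1)^28 = +1.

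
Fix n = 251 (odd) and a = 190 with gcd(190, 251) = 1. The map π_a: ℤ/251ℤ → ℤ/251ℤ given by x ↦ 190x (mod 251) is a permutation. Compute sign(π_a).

Orbit of 121 under x↦190x: [121, 149, 198, 221, 73, 65, 51]… (length divides ord_251(190)).
3 cycles of lengths [125, 125, 1].
With 3 cycles on 251 points, sign = (−1)^{251−3} = +1.
Check: (190/251) = +1 by Zolotarev.

+1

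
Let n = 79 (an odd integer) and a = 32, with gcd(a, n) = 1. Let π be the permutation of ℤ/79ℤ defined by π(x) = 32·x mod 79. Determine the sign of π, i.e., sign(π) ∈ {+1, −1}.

+1

Trace 52: π^k(52) = [52, 5, 2, 64, 73, 45, 18] for k=0..6.
The orbit structure of x ↦ 32x mod 79: 3 orbits of sizes [39, 39, 1].
Σ(ℓ_i−1) = 79−3 = 76; sign = (−1)^76 = +1.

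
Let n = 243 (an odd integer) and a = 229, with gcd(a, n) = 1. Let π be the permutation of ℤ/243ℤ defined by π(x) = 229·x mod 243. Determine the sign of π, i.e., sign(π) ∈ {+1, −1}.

+1

Orbit of 85 under x↦229x: [85, 25, 136, 40, 169, 64, 76]… (length divides ord_243(229)).
Cycle lengths of π_229 on ℤ/243ℤ: [81, 81, 27, 27, 9, 9, 3, 3, 1, 1, 1]; 11 cycles in total.
n − c = 243 − 11 = 232; sign = (−1)^232 = +1.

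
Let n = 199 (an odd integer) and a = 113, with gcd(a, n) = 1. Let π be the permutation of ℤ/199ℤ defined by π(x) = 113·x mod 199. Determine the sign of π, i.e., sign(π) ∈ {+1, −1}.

Trace 38: π^k(38) = [38, 115, 60, 14, 189, 64, 68] for k=0..6.
Cycle type of π: 198 + 1; total 2 cycles.
sign(π) = (−1)^{n − #cycles} = (−1)^{199−2} = (−1)^197 = -1.
Via Zolotarev, sign(π_{113}) = (113|199) = -1.

-1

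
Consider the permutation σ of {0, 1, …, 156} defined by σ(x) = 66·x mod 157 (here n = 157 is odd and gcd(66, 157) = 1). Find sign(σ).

-1

Orbit of 106 under x↦66x: [106, 88, 156, 91, 40, 128, 127]… (length divides ord_157(66)).
2 cycles of lengths [156, 1].
157 − 2 = 155 transpositions; sign(π) = (−1)^155 = -1.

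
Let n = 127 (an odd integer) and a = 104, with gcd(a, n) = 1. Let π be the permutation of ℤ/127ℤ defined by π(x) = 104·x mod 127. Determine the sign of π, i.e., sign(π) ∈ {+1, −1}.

+1

Trace 41: π^k(41) = [41, 73, 99, 9, 47, 62, 98] for k=0..6.
The orbit structure of x ↦ 104x mod 127: 3 orbits of sizes [63, 63, 1].
n − c = 127 − 3 = 124; sign = (−1)^124 = +1.
(104|127)_J = +1 (Zolotarev's lemma cross-check).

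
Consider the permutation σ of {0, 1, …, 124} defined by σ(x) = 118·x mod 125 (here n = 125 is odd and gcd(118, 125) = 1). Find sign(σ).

-1

Start at x=101: 101 → 43 → 74 → 107 → 1 → 118 → 49 → … (one orbit).
π_118 has 12 disjoint cycles with lengths [20, 20, 20, 20, 20, 4, 4, 4, 4, 4, 4, 1] on {0,…,124}.
sign(π) = (−1)^{n − #cycles} = (−1)^{125−12} = (−1)^113 = -1.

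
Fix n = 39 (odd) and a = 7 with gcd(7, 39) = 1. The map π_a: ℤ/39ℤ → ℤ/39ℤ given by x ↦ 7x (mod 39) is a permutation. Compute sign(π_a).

-1

Orbit of 7 under x↦7x: [7, 10, 31, 22, 37, 25, 19]… (length divides ord_39(7)).
Decompose π into cycles: lengths [12, 12, 12, 1, 1, 1] (6 cycles, including the fixed point 0).
With 6 cycles on 39 points, sign = (−1)^{39−6} = -1.
The Jacobi symbol (7|39) = -1 (Zolotarev) agrees.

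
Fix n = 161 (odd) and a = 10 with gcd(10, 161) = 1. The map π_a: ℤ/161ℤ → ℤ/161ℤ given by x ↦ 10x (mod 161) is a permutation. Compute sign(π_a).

+1

Orbit of 20 under x↦10x: [20, 39, 68, 36, 38, 58, 97]… (length divides ord_161(10)).
Cycle lengths of π_10 on ℤ/161ℤ: [66, 66, 22, 6, 1]; 5 cycles in total.
5 cycles on 161: each ℓ→(−1)^(ℓ−1), product (−1)^156 = +1.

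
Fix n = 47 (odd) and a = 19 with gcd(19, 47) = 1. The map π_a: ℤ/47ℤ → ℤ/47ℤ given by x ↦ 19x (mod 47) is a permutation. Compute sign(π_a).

Start at x=32: 32 → 44 → 37 → 45 → 9 → 30 → 6 → … (one orbit).
The orbit structure of x ↦ 19x mod 47: 2 orbits of sizes [46, 1].
With 2 cycles on 47 points, sign = (−1)^{47−2} = -1.
Check: (19/47) = -1 by Zolotarev.

-1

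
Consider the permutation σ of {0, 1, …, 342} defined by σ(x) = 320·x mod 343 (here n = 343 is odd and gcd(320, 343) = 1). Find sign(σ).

-1

Orbit of 39 under x↦320x: [39, 132, 51, 199, 225, 313, 4]… (length divides ord_343(320)).
The orbit structure of x ↦ 320x mod 343: 4 orbits of sizes [294, 42, 6, 1].
With 4 cycles on 343 points, sign = (−1)^{343−4} = -1.
The Jacobi symbol (320|343) = -1 (Zolotarev) agrees.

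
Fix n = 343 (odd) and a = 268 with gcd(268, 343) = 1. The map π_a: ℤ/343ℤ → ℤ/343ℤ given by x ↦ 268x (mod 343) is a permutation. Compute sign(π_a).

+1

Orbit of 246 under x↦268x: [246, 72, 88, 260, 51, 291, 127]… (length divides ord_343(268)).
The orbit structure of x ↦ 268x mod 343: 7 orbits of sizes [147, 147, 21, 21, 3, 3, 1].
7 cycles on 343: each ℓ→(−1)^(ℓ−1), product (−1)^336 = +1.
Zolotarev: (268|343) = +1, matching the cycle-count sign.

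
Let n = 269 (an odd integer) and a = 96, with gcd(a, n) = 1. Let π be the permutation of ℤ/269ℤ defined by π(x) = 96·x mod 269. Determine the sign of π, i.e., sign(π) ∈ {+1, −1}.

+1

Trace 9: π^k(9) = [9, 57, 92, 224, 253, 78, 225] for k=0..6.
Cycle type of π: 134×2 + 1; total 3 cycles.
3 cycles on 269: each ℓ→(−1)^(ℓ−1), product (−1)^266 = +1.
Check: (96/269) = +1 by Zolotarev.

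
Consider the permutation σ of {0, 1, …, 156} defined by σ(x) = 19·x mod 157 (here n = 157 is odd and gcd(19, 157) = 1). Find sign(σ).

+1

Orbit of 144 under x↦19x: [144, 67, 17, 9, 14, 109, 30]… (length divides ord_157(19)).
Cycle type of π: 39×4 + 1; total 5 cycles.
157 − 5 = 152 transpositions; sign(π) = (−1)^152 = +1.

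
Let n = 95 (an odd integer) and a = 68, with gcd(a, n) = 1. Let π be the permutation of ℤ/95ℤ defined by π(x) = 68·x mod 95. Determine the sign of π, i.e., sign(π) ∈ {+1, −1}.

Start at x=7: 7 → 1 → 68 → 64 → 77 → 11 → 83 → … (one orbit).
Cycle type of π: 12×6 + 4 + 3×6 + 1; total 14 cycles.
95 − 14 = 81 transpositions; sign(π) = (−1)^81 = -1.
(68|95)_J = -1 (Zolotarev's lemma cross-check).

-1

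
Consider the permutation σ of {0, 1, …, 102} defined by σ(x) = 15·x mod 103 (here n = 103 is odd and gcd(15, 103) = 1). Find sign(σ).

+1

Trace 38: π^k(38) = [38, 55, 1, 15, 19, 79, 52] for k=0..6.
The orbit structure of x ↦ 15x mod 103: 3 orbits of sizes [51, 51, 1].
103 − 3 = 100 transpositions; sign(π) = (−1)^100 = +1.
Zolotarev: (15|103) = +1, matching the cycle-count sign.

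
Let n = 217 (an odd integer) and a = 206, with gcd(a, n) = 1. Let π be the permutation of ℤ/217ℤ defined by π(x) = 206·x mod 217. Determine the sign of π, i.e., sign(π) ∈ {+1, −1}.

Start at x=190: 190 → 80 → 205 → 132 → 67 → 131 → 78 → … (one orbit).
Cycle lengths of π_206 on ℤ/217ℤ: [30, 30, 30, 30, 30, 30, 15, 15, 6, 1]; 10 cycles in total.
sign(π) = (−1)^{n − #cycles} = (−1)^{217−10} = (−1)^207 = -1.

-1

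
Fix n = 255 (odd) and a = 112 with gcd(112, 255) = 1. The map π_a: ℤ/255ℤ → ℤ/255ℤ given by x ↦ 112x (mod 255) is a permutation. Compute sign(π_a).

Trace 133: π^k(133) = [133, 106, 142, 94, 73, 16, 7] for k=0..6.
Decompose π into cycles: lengths [16, 16, 16, 16, 16, 16, 16, 16, 16, 16, 16, 16, 16, 16, 16, 4, 4, 4, 1, 1, 1] (21 cycles, including the fixed point 0).
255 − 21 = 234 transpositions; sign(π) = (−1)^234 = +1.
The Jacobi symbol (112|255) = +1 (Zolotarev) agrees.

+1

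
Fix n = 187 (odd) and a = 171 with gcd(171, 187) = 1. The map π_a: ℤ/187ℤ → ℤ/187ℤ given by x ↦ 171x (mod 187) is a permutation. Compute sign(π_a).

Trace 86: π^k(86) = [86, 120, 137, 52, 103, 35, 1] for k=0..6.
Decompose π into cycles: lengths [10, 10, 10, 10, 10, 10, 10, 10, 10, 10, 10, 10, 10, 10, 10, 10, 10, 1, 1, 1, 1, 1, 1, 1, 1, 1, 1, 1, 1, 1, 1, 1, 1, 1] (34 cycles, including the fixed point 0).
With 34 cycles on 187 points, sign = (−1)^{187−34} = -1.
Via Zolotarev, sign(π_{171}) = (171|187) = -1.

-1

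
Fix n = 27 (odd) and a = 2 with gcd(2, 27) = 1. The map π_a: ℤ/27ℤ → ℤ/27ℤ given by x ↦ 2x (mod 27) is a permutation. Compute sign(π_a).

-1

Trace 19: π^k(19) = [19, 11, 22, 17, 7, 14, 1] for k=0..6.
Cycle lengths of π_2 on ℤ/27ℤ: [18, 6, 2, 1]; 4 cycles in total.
4 cycles on 27: each ℓ→(−1)^(ℓ−1), product (−1)^23 = -1.
The Jacobi symbol (2|27) = -1 (Zolotarev) agrees.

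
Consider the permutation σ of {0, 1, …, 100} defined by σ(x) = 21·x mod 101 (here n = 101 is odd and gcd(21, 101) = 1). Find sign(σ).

+1

Orbit of 21 under x↦21x: [21, 37, 70, 56, 65, 52, 82]… (length divides ord_101(21)).
π_21 has 3 disjoint cycles with lengths [50, 50, 1] on {0,…,100}.
Σ(ℓ_i−1) = 101−3 = 98; sign = (−1)^98 = +1.
(21|101)_J = +1 (Zolotarev's lemma cross-check).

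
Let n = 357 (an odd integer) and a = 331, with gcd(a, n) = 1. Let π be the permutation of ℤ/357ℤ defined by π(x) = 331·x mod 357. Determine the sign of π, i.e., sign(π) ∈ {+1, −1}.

+1

Trace 25: π^k(25) = [25, 64, 121, 67, 43, 310, 151] for k=0..6.
Decompose π into cycles: lengths [24, 24, 24, 24, 24, 24, 24, 24, 24, 24, 24, 24, 8, 8, 8, 8, 8, 8, 3, 3, 3, 3, 3, 3, 1, 1, 1] (27 cycles, including the fixed point 0).
357 − 27 = 330 transpositions; sign(π) = (−1)^330 = +1.
Check: (331/357) = +1 by Zolotarev.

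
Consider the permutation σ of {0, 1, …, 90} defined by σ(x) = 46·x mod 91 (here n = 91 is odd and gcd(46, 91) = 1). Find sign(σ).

Start at x=16: 16 → 8 → 4 → 2 → 1 → 46 → 23 → … (one orbit).
Cycle lengths of π_46 on ℤ/91ℤ: [12, 12, 12, 12, 12, 12, 12, 3, 3, 1]; 10 cycles in total.
n − c = 91 − 10 = 81; sign = (−1)^81 = -1.

-1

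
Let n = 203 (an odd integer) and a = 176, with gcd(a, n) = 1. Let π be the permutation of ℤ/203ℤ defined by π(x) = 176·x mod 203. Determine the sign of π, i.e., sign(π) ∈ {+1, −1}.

Orbit of 71 under x↦176x: [71, 113, 197, 162, 92, 155, 78]… (length divides ord_203(176)).
Cycle type of π: 28×7 + 1×7; total 14 cycles.
sign(π) = (−1)^{n − #cycles} = (−1)^{203−14} = (−1)^189 = -1.
Check: (176/203) = -1 by Zolotarev.

-1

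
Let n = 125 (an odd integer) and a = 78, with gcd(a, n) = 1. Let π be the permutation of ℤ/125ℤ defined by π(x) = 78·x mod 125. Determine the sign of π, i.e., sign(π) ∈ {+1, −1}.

-1

Orbit of 119 under x↦78x: [119, 32, 121, 63, 39, 42, 26]… (length divides ord_125(78)).
Cycle type of π: 100 + 20 + 4 + 1; total 4 cycles.
sign(π) = (−1)^{n − #cycles} = (−1)^{125−4} = (−1)^121 = -1.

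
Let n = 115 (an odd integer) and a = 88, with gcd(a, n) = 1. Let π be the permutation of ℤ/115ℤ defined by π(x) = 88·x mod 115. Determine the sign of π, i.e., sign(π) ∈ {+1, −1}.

Start at x=101: 101 → 33 → 29 → 22 → 96 → 53 → 64 → … (one orbit).
Cycle type of π: 44×2 + 22 + 4 + 1; total 5 cycles.
n − c = 115 − 5 = 110; sign = (−1)^110 = +1.
Check: (88/115) = +1 by Zolotarev.

+1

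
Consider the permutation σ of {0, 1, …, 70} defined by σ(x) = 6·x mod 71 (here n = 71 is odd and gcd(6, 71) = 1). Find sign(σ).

+1

Trace 54: π^k(54) = [54, 40, 27, 20, 49, 10, 60] for k=0..6.
The orbit structure of x ↦ 6x mod 71: 3 orbits of sizes [35, 35, 1].
n − c = 71 − 3 = 68; sign = (−1)^68 = +1.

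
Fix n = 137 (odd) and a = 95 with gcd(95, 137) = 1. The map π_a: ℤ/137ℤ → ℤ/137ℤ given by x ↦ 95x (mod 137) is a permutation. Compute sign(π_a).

-1

Orbit of 124 under x↦95x: [124, 135, 84, 34, 79, 107, 27]… (length divides ord_137(95)).
Decompose π into cycles: lengths [136, 1] (2 cycles, including the fixed point 0).
n − c = 137 − 2 = 135; sign = (−1)^135 = -1.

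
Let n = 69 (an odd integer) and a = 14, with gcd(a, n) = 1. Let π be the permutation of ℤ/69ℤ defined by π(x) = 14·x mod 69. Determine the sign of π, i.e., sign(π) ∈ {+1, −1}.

+1

Start at x=31: 31 → 20 → 4 → 56 → 25 → 5 → 1 → … (one orbit).
5 cycles of lengths [22, 22, 22, 2, 1].
n − c = 69 − 5 = 64; sign = (−1)^64 = +1.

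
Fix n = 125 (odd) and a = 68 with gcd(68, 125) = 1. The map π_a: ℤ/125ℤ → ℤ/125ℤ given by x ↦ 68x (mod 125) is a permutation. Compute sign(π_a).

-1

Start at x=68: 68 → 124 → 57 → 1 → 68 (one orbit).
Cycle type of π: 4×31 + 1; total 32 cycles.
125 − 32 = 93 transpositions; sign(π) = (−1)^93 = -1.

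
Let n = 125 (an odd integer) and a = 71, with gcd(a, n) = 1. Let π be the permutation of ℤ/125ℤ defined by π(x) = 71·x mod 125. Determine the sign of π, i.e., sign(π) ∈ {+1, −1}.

Orbit of 6 under x↦71x: [6, 51, 121, 91, 86, 106, 26]… (length divides ord_125(71)).
Decompose π into cycles: lengths [25, 25, 25, 25, 5, 5, 5, 5, 1, 1, 1, 1, 1] (13 cycles, including the fixed point 0).
Σ(ℓ_i−1) = 125−13 = 112; sign = (−1)^112 = +1.

+1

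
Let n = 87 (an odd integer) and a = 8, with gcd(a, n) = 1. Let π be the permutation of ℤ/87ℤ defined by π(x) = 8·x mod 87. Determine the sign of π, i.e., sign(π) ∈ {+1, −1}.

+1

Orbit of 67 under x↦8x: [67, 14, 25, 26, 34, 11, 1]… (length divides ord_87(8)).
Cycle type of π: 28×3 + 2 + 1; total 5 cycles.
5 cycles on 87: each ℓ→(−1)^(ℓ−1), product (−1)^82 = +1.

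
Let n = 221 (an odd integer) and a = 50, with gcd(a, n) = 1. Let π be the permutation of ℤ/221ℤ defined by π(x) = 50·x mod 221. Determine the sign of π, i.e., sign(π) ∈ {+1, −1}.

-1

Start at x=205: 205 → 84 → 1 → 50 → 69 → 135 → 120 → … (one orbit).
Cycle lengths of π_50 on ℤ/221ℤ: [12, 12, 12, 12, 12, 12, 12, 12, 12, 12, 12, 12, 12, 12, 12, 12, 12, 2, 2, 2, 2, 2, 2, 2, 2, 1]; 26 cycles in total.
n − c = 221 − 26 = 195; sign = (−1)^195 = -1.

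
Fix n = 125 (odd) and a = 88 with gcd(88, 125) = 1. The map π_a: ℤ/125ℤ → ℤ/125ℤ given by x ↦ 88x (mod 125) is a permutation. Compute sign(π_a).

Start at x=41: 41 → 108 → 4 → 102 → 101 → 13 → 19 → … (one orbit).
4 cycles of lengths [100, 20, 4, 1].
With 4 cycles on 125 points, sign = (−1)^{125−4} = -1.
(88|125)_J = -1 (Zolotarev's lemma cross-check).

-1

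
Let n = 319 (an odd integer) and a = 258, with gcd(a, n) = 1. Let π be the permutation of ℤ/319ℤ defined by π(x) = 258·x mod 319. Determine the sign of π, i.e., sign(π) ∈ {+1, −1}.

Orbit of 279 under x↦258x: [279, 207, 133, 181, 124, 92, 130]… (length divides ord_319(258)).
The orbit structure of x ↦ 258x mod 319: 6 orbits of sizes [140, 140, 28, 5, 5, 1].
n − c = 319 − 6 = 313; sign = (−1)^313 = -1.
The Jacobi symbol (258|319) = -1 (Zolotarev) agrees.

-1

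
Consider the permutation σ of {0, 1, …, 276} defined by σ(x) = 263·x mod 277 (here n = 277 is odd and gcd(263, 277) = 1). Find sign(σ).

Start at x=220: 220 → 244 → 185 → 180 → 250 → 101 → 248 → … (one orbit).
Decompose π into cycles: lengths [276, 1] (2 cycles, including the fixed point 0).
n − c = 277 − 2 = 275; sign = (−1)^275 = -1.
Check: (263/277) = -1 by Zolotarev.

-1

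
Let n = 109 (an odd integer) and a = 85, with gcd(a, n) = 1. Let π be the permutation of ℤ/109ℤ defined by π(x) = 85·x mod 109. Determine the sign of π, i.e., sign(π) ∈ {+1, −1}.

Orbit of 69 under x↦85x: [69, 88, 68, 3, 37, 93, 57]… (length divides ord_109(85)).
2 cycles of lengths [108, 1].
n − c = 109 − 2 = 107; sign = (−1)^107 = -1.

-1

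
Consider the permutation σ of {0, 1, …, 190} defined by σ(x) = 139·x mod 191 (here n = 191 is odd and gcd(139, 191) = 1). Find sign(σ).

Trace 107: π^k(107) = [107, 166, 154, 14, 36, 38, 125] for k=0..6.
Cycle type of π: 38×5 + 1; total 6 cycles.
n − c = 191 − 6 = 185; sign = (−1)^185 = -1.
Zolotarev: (139|191) = -1, matching the cycle-count sign.

-1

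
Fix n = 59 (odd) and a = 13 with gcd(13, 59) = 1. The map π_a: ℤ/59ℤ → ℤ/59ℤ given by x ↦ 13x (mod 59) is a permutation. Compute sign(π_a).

-1

Orbit of 16 under x↦13x: [16, 31, 49, 47, 21, 37, 9]… (length divides ord_59(13)).
Decompose π into cycles: lengths [58, 1] (2 cycles, including the fixed point 0).
n − c = 59 − 2 = 57; sign = (−1)^57 = -1.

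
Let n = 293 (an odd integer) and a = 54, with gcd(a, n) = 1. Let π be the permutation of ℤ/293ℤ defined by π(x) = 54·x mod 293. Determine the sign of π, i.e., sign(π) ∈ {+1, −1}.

Trace 124: π^k(124) = [124, 250, 22, 16, 278, 69, 210] for k=0..6.
Decompose π into cycles: lengths [73, 73, 73, 73, 1] (5 cycles, including the fixed point 0).
5 cycles on 293: each ℓ→(−1)^(ℓ−1), product (−1)^288 = +1.
Zolotarev: (54|293) = +1, matching the cycle-count sign.

+1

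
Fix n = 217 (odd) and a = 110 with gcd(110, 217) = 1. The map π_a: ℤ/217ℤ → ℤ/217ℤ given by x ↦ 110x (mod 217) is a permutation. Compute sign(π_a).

+1

Trace 121: π^k(121) = [121, 73, 1, 110, 165, 139, 100] for k=0..6.
Cycle lengths of π_110 on ℤ/217ℤ: [30, 30, 30, 30, 30, 30, 30, 6, 1]; 9 cycles in total.
Σ(ℓ_i−1) = 217−9 = 208; sign = (−1)^208 = +1.
Check: (110/217) = +1 by Zolotarev.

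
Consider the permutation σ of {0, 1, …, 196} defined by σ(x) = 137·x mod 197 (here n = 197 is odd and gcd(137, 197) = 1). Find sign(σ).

Trace 90: π^k(90) = [90, 116, 132, 157, 36, 7, 171] for k=0..6.
Decompose π into cycles: lengths [98, 98, 1] (3 cycles, including the fixed point 0).
Σ(ℓ_i−1) = 197−3 = 194; sign = (−1)^194 = +1.
Check: (137/197) = +1 by Zolotarev.

+1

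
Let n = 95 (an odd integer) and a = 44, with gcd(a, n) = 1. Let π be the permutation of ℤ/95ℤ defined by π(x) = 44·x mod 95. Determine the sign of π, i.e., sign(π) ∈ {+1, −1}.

+1

Trace 6: π^k(6) = [6, 74, 26, 4, 81, 49, 66] for k=0..6.
9 cycles of lengths [18, 18, 18, 18, 9, 9, 2, 2, 1].
Σ(ℓ_i−1) = 95−9 = 86; sign = (−1)^86 = +1.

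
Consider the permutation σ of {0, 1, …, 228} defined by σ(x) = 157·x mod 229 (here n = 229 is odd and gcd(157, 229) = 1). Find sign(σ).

Orbit of 198 under x↦157x: [198, 171, 54, 5, 98, 43, 110]… (length divides ord_229(157)).
Decompose π into cycles: lengths [228, 1] (2 cycles, including the fixed point 0).
n − c = 229 − 2 = 227; sign = (−1)^227 = -1.

-1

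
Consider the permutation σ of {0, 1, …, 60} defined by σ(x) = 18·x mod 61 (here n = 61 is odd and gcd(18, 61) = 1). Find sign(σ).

Trace 19: π^k(19) = [19, 37, 56, 32, 27, 59, 25] for k=0..6.
2 cycles of lengths [60, 1].
Σ(ℓ_i−1) = 61−2 = 59; sign = (−1)^59 = -1.

-1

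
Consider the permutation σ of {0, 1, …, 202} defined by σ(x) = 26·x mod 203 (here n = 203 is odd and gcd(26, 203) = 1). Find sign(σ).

Trace 121: π^k(121) = [121, 101, 190, 68, 144, 90, 107] for k=0..6.
The orbit structure of x ↦ 26x mod 203: 5 orbits of sizes [84, 84, 28, 6, 1].
With 5 cycles on 203 points, sign = (−1)^{203−5} = +1.

+1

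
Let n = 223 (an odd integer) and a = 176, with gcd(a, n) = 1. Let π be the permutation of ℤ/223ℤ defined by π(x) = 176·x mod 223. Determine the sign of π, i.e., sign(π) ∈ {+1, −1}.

Start at x=54: 54 → 138 → 204 → 1 → 176 → 202 → 95 → … (one orbit).
2 cycles of lengths [222, 1].
n − c = 223 − 2 = 221; sign = (−1)^221 = -1.
Check: (176/223) = -1 by Zolotarev.

-1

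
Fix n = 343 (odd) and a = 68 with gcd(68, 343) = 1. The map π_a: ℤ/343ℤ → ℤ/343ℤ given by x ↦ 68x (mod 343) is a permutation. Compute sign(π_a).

-1

Trace 129: π^k(129) = [129, 197, 19, 263, 48, 177, 31] for k=0..6.
The orbit structure of x ↦ 68x mod 343: 16 orbits of sizes [42, 42, 42, 42, 42, 42, 42, 6, 6, 6, 6, 6, 6, 6, 6, 1].
16 cycles on 343: each ℓ→(−1)^(ℓ−1), product (−1)^327 = -1.
Via Zolotarev, sign(π_{68}) = (68|343) = -1.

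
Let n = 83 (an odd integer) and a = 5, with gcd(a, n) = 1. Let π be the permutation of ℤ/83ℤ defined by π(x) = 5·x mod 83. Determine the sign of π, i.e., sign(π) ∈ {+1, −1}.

Start at x=66: 66 → 81 → 73 → 33 → 82 → 78 → 58 → … (one orbit).
The orbit structure of x ↦ 5x mod 83: 2 orbits of sizes [82, 1].
n − c = 83 − 2 = 81; sign = (−1)^81 = -1.
Check: (5/83) = -1 by Zolotarev.

-1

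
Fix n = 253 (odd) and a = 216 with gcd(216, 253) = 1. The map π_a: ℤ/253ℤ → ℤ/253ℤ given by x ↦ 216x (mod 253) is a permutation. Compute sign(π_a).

-1

Trace 26: π^k(26) = [26, 50, 174, 140, 133, 139, 170] for k=0..6.
The orbit structure of x ↦ 216x mod 253: 6 orbits of sizes [110, 110, 11, 11, 10, 1].
6 cycles on 253: each ℓ→(−1)^(ℓ−1), product (−1)^247 = -1.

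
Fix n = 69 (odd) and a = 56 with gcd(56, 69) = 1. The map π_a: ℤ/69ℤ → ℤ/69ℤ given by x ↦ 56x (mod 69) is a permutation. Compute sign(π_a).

+1

Start at x=49: 49 → 53 → 1 → 56 → 31 → 11 → 64 → … (one orbit).
Cycle lengths of π_56 on ℤ/69ℤ: [22, 22, 22, 2, 1]; 5 cycles in total.
69 − 5 = 64 transpositions; sign(π) = (−1)^64 = +1.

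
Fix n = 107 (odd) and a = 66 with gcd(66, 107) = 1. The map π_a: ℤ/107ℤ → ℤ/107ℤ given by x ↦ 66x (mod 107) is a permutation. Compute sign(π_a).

Orbit of 44 under x↦66x: [44, 15, 27, 70, 19, 77, 53]… (length divides ord_107(66)).
Cycle type of π: 106 + 1; total 2 cycles.
sign(π) = (−1)^{n − #cycles} = (−1)^{107−2} = (−1)^105 = -1.

-1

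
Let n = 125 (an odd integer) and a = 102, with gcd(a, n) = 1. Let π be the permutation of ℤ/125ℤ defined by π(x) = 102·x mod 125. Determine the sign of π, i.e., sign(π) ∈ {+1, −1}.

Orbit of 43 under x↦102x: [43, 11, 122, 69, 38, 1, 102]… (length divides ord_125(102)).
Cycle lengths of π_102 on ℤ/125ℤ: [100, 20, 4, 1]; 4 cycles in total.
n − c = 125 − 4 = 121; sign = (−1)^121 = -1.
(102|125)_J = -1 (Zolotarev's lemma cross-check).

-1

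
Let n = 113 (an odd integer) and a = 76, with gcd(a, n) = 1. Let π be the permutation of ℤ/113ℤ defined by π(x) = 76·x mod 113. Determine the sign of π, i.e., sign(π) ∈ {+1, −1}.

Orbit of 52 under x↦76x: [52, 110, 111, 74, 87, 58, 1]… (length divides ord_113(76)).
Cycle type of π: 112 + 1; total 2 cycles.
Σ(ℓ_i−1) = 113−2 = 111; sign = (−1)^111 = -1.
Check: (76/113) = -1 by Zolotarev.

-1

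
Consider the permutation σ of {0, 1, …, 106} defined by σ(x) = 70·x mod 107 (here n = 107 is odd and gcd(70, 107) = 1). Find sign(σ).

Start at x=45: 45 → 47 → 80 → 36 → 59 → 64 → 93 → … (one orbit).
2 cycles of lengths [106, 1].
Σ(ℓ_i−1) = 107−2 = 105; sign = (−1)^105 = -1.

-1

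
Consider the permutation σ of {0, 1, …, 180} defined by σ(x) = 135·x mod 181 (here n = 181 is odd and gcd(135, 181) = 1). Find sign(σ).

Orbit of 1 under x↦135x: [1, 135, 125, 42, 59]… (length divides ord_181(135)).
The orbit structure of x ↦ 135x mod 181: 37 orbits of sizes [5, 5, 5, 5, 5, 5, 5, 5, 5, 5, 5, 5, 5, 5, 5, 5, 5, 5, 5, 5, 5, 5, 5, 5, 5, 5, 5, 5, 5, 5, 5, 5, 5, 5, 5, 5, 1].
With 37 cycles on 181 points, sign = (−1)^{181−37} = +1.

+1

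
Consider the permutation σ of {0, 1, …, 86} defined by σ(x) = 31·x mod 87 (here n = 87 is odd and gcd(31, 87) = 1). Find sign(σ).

Trace 70: π^k(70) = [70, 82, 19, 67, 76, 7, 43] for k=0..6.
Cycle type of π: 28×3 + 1×3; total 6 cycles.
87 − 6 = 81 transpositions; sign(π) = (−1)^81 = -1.
(31|87)_J = -1 (Zolotarev's lemma cross-check).

-1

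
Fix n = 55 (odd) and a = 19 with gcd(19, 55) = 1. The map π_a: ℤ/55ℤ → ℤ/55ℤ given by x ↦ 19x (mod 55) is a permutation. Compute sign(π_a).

Trace 31: π^k(31) = [31, 39, 26, 54, 36, 24, 16] for k=0..6.
Cycle lengths of π_19 on ℤ/55ℤ: [10, 10, 10, 10, 10, 2, 2, 1]; 8 cycles in total.
With 8 cycles on 55 points, sign = (−1)^{55−8} = -1.
Via Zolotarev, sign(π_{19}) = (19|55) = -1.

-1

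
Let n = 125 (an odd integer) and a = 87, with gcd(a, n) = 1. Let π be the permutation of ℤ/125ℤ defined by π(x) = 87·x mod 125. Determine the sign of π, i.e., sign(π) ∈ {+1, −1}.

-1

Orbit of 53 under x↦87x: [53, 111, 32, 34, 83, 96, 102]… (length divides ord_125(87)).
π_87 has 4 disjoint cycles with lengths [100, 20, 4, 1] on {0,…,124}.
Σ(ℓ_i−1) = 125−4 = 121; sign = (−1)^121 = -1.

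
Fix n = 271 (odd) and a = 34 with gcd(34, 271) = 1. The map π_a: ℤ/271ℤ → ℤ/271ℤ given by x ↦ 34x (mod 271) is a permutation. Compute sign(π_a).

Orbit of 44 under x↦34x: [44, 141, 187, 125, 185, 57, 41]… (length divides ord_271(34)).
The orbit structure of x ↦ 34x mod 271: 7 orbits of sizes [45, 45, 45, 45, 45, 45, 1].
Σ(ℓ_i−1) = 271−7 = 264; sign = (−1)^264 = +1.
Check: (34/271) = +1 by Zolotarev.

+1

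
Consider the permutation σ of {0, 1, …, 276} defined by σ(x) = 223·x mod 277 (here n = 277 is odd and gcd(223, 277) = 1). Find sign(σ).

Start at x=159: 159 → 1 → 223 → 146 → 149 → 264 → 148 → … (one orbit).
The orbit structure of x ↦ 223x mod 277: 4 orbits of sizes [92, 92, 92, 1].
Σ(ℓ_i−1) = 277−4 = 273; sign = (−1)^273 = -1.

-1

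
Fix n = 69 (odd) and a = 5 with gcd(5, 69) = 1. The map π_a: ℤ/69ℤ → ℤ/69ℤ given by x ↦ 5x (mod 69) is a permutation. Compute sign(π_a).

Trace 20: π^k(20) = [20, 31, 17, 16, 11, 55, 68] for k=0..6.
Cycle type of π: 22×3 + 2 + 1; total 5 cycles.
n − c = 69 − 5 = 64; sign = (−1)^64 = +1.

+1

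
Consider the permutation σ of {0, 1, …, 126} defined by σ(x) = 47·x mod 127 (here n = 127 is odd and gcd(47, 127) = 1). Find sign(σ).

Trace 38: π^k(38) = [38, 8, 122, 19, 4, 61, 73] for k=0..6.
Decompose π into cycles: lengths [21, 21, 21, 21, 21, 21, 1] (7 cycles, including the fixed point 0).
With 7 cycles on 127 points, sign = (−1)^{127−7} = +1.
Check: (47/127) = +1 by Zolotarev.

+1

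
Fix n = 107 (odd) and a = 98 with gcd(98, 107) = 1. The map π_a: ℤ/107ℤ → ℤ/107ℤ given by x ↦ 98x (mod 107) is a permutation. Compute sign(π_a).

-1

Trace 83: π^k(83) = [83, 2, 89, 55, 40, 68, 30] for k=0..6.
Decompose π into cycles: lengths [106, 1] (2 cycles, including the fixed point 0).
sign(π) = (−1)^{n − #cycles} = (−1)^{107−2} = (−1)^105 = -1.
Zolotarev: (98|107) = -1, matching the cycle-count sign.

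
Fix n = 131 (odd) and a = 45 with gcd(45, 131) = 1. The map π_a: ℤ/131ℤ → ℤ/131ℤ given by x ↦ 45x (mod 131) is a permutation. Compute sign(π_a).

Start at x=84: 84 → 112 → 62 → 39 → 52 → 113 → 107 → … (one orbit).
π_45 has 11 disjoint cycles with lengths [13, 13, 13, 13, 13, 13, 13, 13, 13, 13, 1] on {0,…,130}.
131 − 11 = 120 transpositions; sign(π) = (−1)^120 = +1.

+1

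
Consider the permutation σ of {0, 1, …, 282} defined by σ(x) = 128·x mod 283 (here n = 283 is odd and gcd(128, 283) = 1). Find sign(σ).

Trace 64: π^k(64) = [64, 268, 61, 167, 151, 84, 281] for k=0..6.
π_128 has 4 disjoint cycles with lengths [94, 94, 94, 1] on {0,…,282}.
4 cycles on 283: each ℓ→(−1)^(ℓ−1), product (−1)^279 = -1.
The Jacobi symbol (128|283) = -1 (Zolotarev) agrees.

-1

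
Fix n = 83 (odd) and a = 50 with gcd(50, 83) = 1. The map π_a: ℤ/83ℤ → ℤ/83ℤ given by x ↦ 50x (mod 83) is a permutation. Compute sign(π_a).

Orbit of 45 under x↦50x: [45, 9, 35, 7, 18, 70, 14]… (length divides ord_83(50)).
Cycle type of π: 82 + 1; total 2 cycles.
sign(π) = (−1)^{n − #cycles} = (−1)^{83−2} = (−1)^81 = -1.
The Jacobi symbol (50|83) = -1 (Zolotarev) agrees.

-1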